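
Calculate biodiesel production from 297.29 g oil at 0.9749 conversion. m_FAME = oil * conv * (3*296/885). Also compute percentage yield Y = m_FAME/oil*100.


m_FAME = oil * conv * (3 * 296 / 885) = oil * conv * (888/885)
= 297.29 * 0.9749 * 888 / 885
= 290.8105 g
Y = m_FAME / oil * 100 = conv * (888/885) * 100
= 0.9749 * 888 / 885 * 100
= 97.82%

290.8105 g FAME; Y = 97.82%


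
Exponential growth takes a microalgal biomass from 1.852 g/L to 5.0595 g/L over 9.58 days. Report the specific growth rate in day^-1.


mu = ln(X2/X1) / dt
= ln(5.0595/1.852) / 9.58
= 0.1049 per day

0.1049 per day


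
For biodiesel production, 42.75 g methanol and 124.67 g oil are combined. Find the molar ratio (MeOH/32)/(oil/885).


Molar ratio = n_MeOH / n_oil = (MeOH/32) / (oil/885) = (MeOH * 885) / (32 * oil)
= (42.75 * 885) / (32 * 124.67)
= 9.4835

9.4835


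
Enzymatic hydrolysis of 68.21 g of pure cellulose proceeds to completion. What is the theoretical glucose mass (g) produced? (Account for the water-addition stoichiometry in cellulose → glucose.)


glucose = cellulose * 180/162
= 68.21 * 180/162
= 75.7889 g

75.7889 g


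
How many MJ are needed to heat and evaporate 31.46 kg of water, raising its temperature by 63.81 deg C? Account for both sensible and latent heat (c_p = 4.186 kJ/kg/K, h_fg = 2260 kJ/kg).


E = m_water * (4.186 * dT + 2260) / 1000
= 31.46 * (4.186 * 63.81 + 2260) / 1000
= 79.5028 MJ

79.5028 MJ


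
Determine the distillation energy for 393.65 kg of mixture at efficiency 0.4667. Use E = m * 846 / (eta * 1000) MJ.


E = m * 846 / (eta * 1000)
= 393.65 * 846 / (0.4667 * 1000)
= 713.5802 MJ

713.5802 MJ


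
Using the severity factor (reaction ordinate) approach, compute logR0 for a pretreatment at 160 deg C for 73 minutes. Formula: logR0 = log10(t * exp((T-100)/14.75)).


logR0 = log10(t * exp((T - 100) / 14.75))
= log10(73 * exp((160 - 100) / 14.75))
= 3.6299

3.6299


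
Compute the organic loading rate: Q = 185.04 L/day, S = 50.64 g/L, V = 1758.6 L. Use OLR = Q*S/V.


OLR = Q * S / V
= 185.04 * 50.64 / 1758.6
= 5.3283 g/L/day

5.3283 g/L/day


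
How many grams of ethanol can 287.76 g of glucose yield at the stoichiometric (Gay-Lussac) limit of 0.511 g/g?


Theoretical ethanol yield: m_EtOH = 0.511 * m_glucose
m_EtOH = 0.511 * 287.76 = 147.0454 g

147.0454 g


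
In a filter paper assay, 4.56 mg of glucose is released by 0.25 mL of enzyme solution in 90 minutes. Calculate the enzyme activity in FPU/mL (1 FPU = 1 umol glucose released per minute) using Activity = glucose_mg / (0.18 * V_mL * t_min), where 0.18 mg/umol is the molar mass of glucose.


Activity = glucose_mg / (0.18 mg/umol * V_mL * t_min)
= 4.56 / (0.18 * 0.25 * 90)
= 1.1259 FPU/mL

1.1259 FPU/mL


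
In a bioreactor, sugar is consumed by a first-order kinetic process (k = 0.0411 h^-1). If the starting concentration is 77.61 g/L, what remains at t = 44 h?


S = S0 * exp(-k * t)
S = 77.61 * exp(-0.0411 * 44)
S = 12.7215 g/L

12.7215 g/L


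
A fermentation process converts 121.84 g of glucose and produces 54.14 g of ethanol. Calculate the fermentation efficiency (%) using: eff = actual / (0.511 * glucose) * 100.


Fermentation efficiency = (actual / (0.511 * glucose)) * 100
= (54.14 / (0.511 * 121.84)) * 100
= 86.9576%

86.9576%


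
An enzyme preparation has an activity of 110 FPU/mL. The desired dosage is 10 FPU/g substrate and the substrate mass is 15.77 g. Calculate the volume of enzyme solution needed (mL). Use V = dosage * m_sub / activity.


V = dosage * m_sub / activity
V = 10 * 15.77 / 110
V = 1.4336 mL

1.4336 mL


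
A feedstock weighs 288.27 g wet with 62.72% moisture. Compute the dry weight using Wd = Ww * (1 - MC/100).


Wd = Ww * (1 - MC/100)
= 288.27 * (1 - 62.72/100)
= 107.4671 g

107.4671 g


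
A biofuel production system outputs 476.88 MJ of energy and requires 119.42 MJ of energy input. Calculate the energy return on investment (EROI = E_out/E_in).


EROI = E_out / E_in
= 476.88 / 119.42
= 3.9933

3.9933


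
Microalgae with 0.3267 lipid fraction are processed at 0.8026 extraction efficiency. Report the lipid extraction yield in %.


Y = lipid_content * extraction_eff * 100
= 0.3267 * 0.8026 * 100
= 26.2209%

26.2209%


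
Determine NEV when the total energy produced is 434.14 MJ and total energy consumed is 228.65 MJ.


NEV = E_out - E_in
= 434.14 - 228.65
= 205.4900 MJ

205.4900 MJ


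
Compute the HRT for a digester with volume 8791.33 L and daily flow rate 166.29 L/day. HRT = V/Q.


HRT = V / Q
= 8791.33 / 166.29
= 52.8675 days

52.8675 days


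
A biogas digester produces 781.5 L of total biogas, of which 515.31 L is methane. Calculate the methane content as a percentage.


CH4% = V_CH4 / V_total * 100
= 515.31 / 781.5 * 100
= 65.9386%

65.9386%


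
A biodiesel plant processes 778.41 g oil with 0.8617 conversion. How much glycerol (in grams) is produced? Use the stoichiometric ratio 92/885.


glycerol = oil * conv * (92/885)
= 778.41 * 0.8617 * 92 / 885
= 69.7283 g

69.7283 g


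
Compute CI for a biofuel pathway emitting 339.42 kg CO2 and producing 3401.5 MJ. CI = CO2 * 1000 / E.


CI = CO2 * 1000 / E
= 339.42 * 1000 / 3401.5
= 99.7854 g CO2/MJ

99.7854 g CO2/MJ


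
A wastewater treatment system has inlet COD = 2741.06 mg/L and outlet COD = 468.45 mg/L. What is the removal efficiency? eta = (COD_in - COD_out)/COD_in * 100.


eta = (COD_in - COD_out) / COD_in * 100
= (2741.06 - 468.45) / 2741.06 * 100
= 82.9099%

82.9099%


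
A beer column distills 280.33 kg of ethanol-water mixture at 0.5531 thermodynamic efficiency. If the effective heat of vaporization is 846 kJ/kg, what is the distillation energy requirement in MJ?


E = m * 846 / (eta * 1000)
= 280.33 * 846 / (0.5531 * 1000)
= 428.7817 MJ

428.7817 MJ


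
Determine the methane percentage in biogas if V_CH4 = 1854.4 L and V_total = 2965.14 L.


CH4% = V_CH4 / V_total * 100
= 1854.4 / 2965.14 * 100
= 62.5400%

62.5400%


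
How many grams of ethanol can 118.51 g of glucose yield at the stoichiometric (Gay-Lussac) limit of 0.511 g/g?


Theoretical ethanol yield: m_EtOH = 0.511 * m_glucose
m_EtOH = 0.511 * 118.51 = 60.5586 g

60.5586 g


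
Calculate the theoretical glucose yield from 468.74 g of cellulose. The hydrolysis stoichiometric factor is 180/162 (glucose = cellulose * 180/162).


glucose = cellulose * 180/162
= 468.74 * 180/162
= 520.8222 g

520.8222 g


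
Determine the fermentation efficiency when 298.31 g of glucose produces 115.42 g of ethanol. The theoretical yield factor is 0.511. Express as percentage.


Fermentation efficiency = (actual / (0.511 * glucose)) * 100
= (115.42 / (0.511 * 298.31)) * 100
= 75.7168%

75.7168%


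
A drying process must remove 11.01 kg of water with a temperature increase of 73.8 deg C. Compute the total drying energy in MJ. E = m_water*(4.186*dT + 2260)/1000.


E = m_water * (4.186 * dT + 2260) / 1000
= 11.01 * (4.186 * 73.8 + 2260) / 1000
= 28.2839 MJ

28.2839 MJ


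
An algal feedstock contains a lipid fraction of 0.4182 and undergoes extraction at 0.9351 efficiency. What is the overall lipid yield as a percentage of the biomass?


Y = lipid_content * extraction_eff * 100
= 0.4182 * 0.9351 * 100
= 39.1059%

39.1059%


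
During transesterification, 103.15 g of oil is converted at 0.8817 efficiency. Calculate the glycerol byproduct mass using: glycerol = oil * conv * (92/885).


glycerol = oil * conv * (92/885)
= 103.15 * 0.8817 * 92 / 885
= 9.4544 g

9.4544 g


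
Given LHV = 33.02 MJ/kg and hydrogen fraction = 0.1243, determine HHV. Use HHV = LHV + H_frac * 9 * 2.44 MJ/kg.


HHV = LHV + H_frac * 9 * 2.44
= 33.02 + 0.1243 * 9 * 2.44
= 35.7496 MJ/kg

35.7496 MJ/kg


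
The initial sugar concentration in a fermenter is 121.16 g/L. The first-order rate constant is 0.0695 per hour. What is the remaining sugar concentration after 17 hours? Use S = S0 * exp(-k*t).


S = S0 * exp(-k * t)
S = 121.16 * exp(-0.0695 * 17)
S = 37.1741 g/L

37.1741 g/L


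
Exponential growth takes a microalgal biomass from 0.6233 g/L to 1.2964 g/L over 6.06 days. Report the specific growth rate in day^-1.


mu = ln(X2/X1) / dt
= ln(1.2964/0.6233) / 6.06
= 0.1208 per day

0.1208 per day


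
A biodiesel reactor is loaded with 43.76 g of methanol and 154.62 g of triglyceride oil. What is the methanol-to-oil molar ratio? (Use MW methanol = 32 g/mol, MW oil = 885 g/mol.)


Molar ratio = n_MeOH / n_oil = (MeOH/32) / (oil/885) = (MeOH * 885) / (32 * oil)
= (43.76 * 885) / (32 * 154.62)
= 7.8272

7.8272


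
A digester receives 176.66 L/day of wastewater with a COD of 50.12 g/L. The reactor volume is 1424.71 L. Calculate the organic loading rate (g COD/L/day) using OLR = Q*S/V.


OLR = Q * S / V
= 176.66 * 50.12 / 1424.71
= 6.2147 g/L/day

6.2147 g/L/day


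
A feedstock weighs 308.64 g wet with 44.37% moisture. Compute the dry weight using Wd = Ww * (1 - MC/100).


Wd = Ww * (1 - MC/100)
= 308.64 * (1 - 44.37/100)
= 171.6964 g

171.6964 g


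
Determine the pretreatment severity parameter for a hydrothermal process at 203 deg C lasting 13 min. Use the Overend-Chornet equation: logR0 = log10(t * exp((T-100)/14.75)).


logR0 = log10(t * exp((T - 100) / 14.75))
= log10(13 * exp((203 - 100) / 14.75))
= 4.1466

4.1466


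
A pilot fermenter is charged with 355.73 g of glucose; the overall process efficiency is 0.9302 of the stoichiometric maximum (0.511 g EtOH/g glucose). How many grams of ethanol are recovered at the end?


Actual ethanol: m = 0.511 * 355.73 * 0.9302
m = 169.0899 g

169.0899 g


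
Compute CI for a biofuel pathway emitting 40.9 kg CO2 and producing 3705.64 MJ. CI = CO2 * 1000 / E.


CI = CO2 * 1000 / E
= 40.9 * 1000 / 3705.64
= 11.0372 g CO2/MJ

11.0372 g CO2/MJ


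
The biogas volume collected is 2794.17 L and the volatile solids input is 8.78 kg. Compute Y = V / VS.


Y = V / VS
= 2794.17 / 8.78
= 318.2426 L/kg VS

318.2426 L/kg VS


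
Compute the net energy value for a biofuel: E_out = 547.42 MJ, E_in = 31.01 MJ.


NEV = E_out - E_in
= 547.42 - 31.01
= 516.4100 MJ

516.4100 MJ


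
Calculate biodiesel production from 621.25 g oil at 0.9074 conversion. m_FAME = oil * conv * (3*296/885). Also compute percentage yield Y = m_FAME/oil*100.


m_FAME = oil * conv * (3 * 296 / 885) = oil * conv * (888/885)
= 621.25 * 0.9074 * 888 / 885
= 565.6332 g
Y = m_FAME / oil * 100 = conv * (888/885) * 100
= 0.9074 * 888 / 885 * 100
= 91.05%

565.6332 g FAME; Y = 91.05%


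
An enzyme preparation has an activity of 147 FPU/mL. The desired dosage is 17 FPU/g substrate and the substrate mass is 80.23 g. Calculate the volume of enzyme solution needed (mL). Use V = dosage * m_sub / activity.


V = dosage * m_sub / activity
V = 17 * 80.23 / 147
V = 9.2783 mL

9.2783 mL


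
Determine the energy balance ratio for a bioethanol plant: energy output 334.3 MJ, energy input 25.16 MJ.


EROI = E_out / E_in
= 334.3 / 25.16
= 13.2870

13.2870


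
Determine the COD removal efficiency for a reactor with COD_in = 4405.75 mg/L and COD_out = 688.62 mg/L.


eta = (COD_in - COD_out) / COD_in * 100
= (4405.75 - 688.62) / 4405.75 * 100
= 84.3700%

84.3700%


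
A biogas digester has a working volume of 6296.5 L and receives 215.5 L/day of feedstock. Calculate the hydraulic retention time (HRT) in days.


HRT = V / Q
= 6296.5 / 215.5
= 29.2181 days

29.2181 days


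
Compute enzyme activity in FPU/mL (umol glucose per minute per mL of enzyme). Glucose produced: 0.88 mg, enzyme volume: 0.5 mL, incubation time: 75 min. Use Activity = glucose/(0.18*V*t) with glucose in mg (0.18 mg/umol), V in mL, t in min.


Activity = glucose_mg / (0.18 mg/umol * V_mL * t_min)
= 0.88 / (0.18 * 0.5 * 75)
= 0.1304 FPU/mL

0.1304 FPU/mL


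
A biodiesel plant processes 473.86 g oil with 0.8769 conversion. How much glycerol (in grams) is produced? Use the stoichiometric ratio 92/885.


glycerol = oil * conv * (92/885)
= 473.86 * 0.8769 * 92 / 885
= 43.1961 g

43.1961 g


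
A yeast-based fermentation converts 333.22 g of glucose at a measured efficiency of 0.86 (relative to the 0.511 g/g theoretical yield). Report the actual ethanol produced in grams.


Actual ethanol: m = 0.511 * 333.22 * 0.86
m = 146.4369 g

146.4369 g


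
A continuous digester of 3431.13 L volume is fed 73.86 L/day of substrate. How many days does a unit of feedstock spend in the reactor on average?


HRT = V / Q
= 3431.13 / 73.86
= 46.4545 days

46.4545 days


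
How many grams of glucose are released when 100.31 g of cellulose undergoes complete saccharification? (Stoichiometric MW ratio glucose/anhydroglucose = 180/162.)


glucose = cellulose * 180/162
= 100.31 * 180/162
= 111.4556 g

111.4556 g


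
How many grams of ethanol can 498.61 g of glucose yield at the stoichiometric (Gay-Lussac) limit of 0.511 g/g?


Theoretical ethanol yield: m_EtOH = 0.511 * m_glucose
m_EtOH = 0.511 * 498.61 = 254.7897 g

254.7897 g


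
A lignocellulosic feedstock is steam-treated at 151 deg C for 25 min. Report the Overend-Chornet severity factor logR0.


logR0 = log10(t * exp((T - 100) / 14.75))
= log10(25 * exp((151 - 100) / 14.75))
= 2.8996

2.8996


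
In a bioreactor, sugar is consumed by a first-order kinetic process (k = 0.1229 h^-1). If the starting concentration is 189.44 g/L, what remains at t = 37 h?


S = S0 * exp(-k * t)
S = 189.44 * exp(-0.1229 * 37)
S = 2.0073 g/L

2.0073 g/L


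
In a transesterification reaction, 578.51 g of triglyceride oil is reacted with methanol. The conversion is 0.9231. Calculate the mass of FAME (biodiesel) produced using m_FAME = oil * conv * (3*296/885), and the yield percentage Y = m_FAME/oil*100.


m_FAME = oil * conv * (3 * 296 / 885) = oil * conv * (888/885)
= 578.51 * 0.9231 * 888 / 885
= 535.8328 g
Y = m_FAME / oil * 100 = conv * (888/885) * 100
= 0.9231 * 888 / 885 * 100
= 92.62%

535.8328 g FAME; Y = 92.62%


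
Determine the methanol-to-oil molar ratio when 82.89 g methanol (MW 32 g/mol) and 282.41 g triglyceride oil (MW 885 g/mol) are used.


Molar ratio = n_MeOH / n_oil = (MeOH/32) / (oil/885) = (MeOH * 885) / (32 * oil)
= (82.89 * 885) / (32 * 282.41)
= 8.1174

8.1174


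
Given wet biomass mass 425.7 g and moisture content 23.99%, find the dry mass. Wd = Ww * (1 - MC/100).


Wd = Ww * (1 - MC/100)
= 425.7 * (1 - 23.99/100)
= 323.5746 g

323.5746 g


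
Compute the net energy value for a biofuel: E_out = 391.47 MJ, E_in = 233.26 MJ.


NEV = E_out - E_in
= 391.47 - 233.26
= 158.2100 MJ

158.2100 MJ


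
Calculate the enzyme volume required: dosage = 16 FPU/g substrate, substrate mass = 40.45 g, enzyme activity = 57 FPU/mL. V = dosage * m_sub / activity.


V = dosage * m_sub / activity
V = 16 * 40.45 / 57
V = 11.3544 mL

11.3544 mL


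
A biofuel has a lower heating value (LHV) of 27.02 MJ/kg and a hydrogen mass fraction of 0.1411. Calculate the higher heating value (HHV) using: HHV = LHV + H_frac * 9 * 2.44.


HHV = LHV + H_frac * 9 * 2.44
= 27.02 + 0.1411 * 9 * 2.44
= 30.1186 MJ/kg

30.1186 MJ/kg


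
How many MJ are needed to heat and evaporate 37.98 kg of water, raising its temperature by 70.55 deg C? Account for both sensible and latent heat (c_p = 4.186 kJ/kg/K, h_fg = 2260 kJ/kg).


E = m_water * (4.186 * dT + 2260) / 1000
= 37.98 * (4.186 * 70.55 + 2260) / 1000
= 97.0511 MJ

97.0511 MJ


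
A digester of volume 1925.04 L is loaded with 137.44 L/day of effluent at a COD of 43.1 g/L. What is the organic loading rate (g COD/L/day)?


OLR = Q * S / V
= 137.44 * 43.1 / 1925.04
= 3.0772 g/L/day

3.0772 g/L/day


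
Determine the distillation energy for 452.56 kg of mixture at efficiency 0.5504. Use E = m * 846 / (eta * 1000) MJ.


E = m * 846 / (eta * 1000)
= 452.56 * 846 / (0.5504 * 1000)
= 695.6137 MJ

695.6137 MJ


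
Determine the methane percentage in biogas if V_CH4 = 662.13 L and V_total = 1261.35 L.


CH4% = V_CH4 / V_total * 100
= 662.13 / 1261.35 * 100
= 52.4938%

52.4938%


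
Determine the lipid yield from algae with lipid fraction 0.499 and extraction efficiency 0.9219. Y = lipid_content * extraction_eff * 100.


Y = lipid_content * extraction_eff * 100
= 0.499 * 0.9219 * 100
= 46.0028%

46.0028%


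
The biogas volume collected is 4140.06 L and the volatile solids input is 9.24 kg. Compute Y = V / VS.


Y = V / VS
= 4140.06 / 9.24
= 448.0584 L/kg VS

448.0584 L/kg VS


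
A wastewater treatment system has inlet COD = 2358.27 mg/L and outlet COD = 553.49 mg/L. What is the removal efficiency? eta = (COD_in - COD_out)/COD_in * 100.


eta = (COD_in - COD_out) / COD_in * 100
= (2358.27 - 553.49) / 2358.27 * 100
= 76.5298%

76.5298%


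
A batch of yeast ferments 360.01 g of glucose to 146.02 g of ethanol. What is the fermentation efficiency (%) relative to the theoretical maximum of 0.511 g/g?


Fermentation efficiency = (actual / (0.511 * glucose)) * 100
= (146.02 / (0.511 * 360.01)) * 100
= 79.3737%

79.3737%


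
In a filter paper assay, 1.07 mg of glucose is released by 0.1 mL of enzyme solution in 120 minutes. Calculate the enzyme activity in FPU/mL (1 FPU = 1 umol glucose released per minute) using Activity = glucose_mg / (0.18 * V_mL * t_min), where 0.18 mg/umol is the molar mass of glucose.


Activity = glucose_mg / (0.18 mg/umol * V_mL * t_min)
= 1.07 / (0.18 * 0.1 * 120)
= 0.4954 FPU/mL

0.4954 FPU/mL


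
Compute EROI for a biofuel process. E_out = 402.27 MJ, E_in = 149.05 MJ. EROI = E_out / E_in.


EROI = E_out / E_in
= 402.27 / 149.05
= 2.6989

2.6989


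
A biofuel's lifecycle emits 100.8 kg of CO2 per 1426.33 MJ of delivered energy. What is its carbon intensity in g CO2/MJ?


CI = CO2 * 1000 / E
= 100.8 * 1000 / 1426.33
= 70.6709 g CO2/MJ

70.6709 g CO2/MJ


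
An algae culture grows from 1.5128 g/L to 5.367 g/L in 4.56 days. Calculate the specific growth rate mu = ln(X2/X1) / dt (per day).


mu = ln(X2/X1) / dt
= ln(5.367/1.5128) / 4.56
= 0.2777 per day

0.2777 per day


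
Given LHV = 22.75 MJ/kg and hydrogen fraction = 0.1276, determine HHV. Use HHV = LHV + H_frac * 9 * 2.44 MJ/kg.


HHV = LHV + H_frac * 9 * 2.44
= 22.75 + 0.1276 * 9 * 2.44
= 25.5521 MJ/kg

25.5521 MJ/kg


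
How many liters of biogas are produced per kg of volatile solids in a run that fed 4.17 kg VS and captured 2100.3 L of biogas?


Y = V / VS
= 2100.3 / 4.17
= 503.6691 L/kg VS

503.6691 L/kg VS


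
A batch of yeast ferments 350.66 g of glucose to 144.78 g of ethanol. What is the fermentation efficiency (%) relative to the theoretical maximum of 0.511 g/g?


Fermentation efficiency = (actual / (0.511 * glucose)) * 100
= (144.78 / (0.511 * 350.66)) * 100
= 80.7982%

80.7982%


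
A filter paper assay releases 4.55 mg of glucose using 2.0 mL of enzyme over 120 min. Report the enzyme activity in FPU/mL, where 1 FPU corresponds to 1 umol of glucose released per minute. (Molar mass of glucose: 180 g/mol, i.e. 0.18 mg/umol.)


Activity = glucose_mg / (0.18 mg/umol * V_mL * t_min)
= 4.55 / (0.18 * 2.0 * 120)
= 0.1053 FPU/mL

0.1053 FPU/mL


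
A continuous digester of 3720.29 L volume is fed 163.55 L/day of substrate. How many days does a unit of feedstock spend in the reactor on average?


HRT = V / Q
= 3720.29 / 163.55
= 22.7471 days

22.7471 days


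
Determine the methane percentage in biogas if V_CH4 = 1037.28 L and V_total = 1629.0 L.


CH4% = V_CH4 / V_total * 100
= 1037.28 / 1629.0 * 100
= 63.6759%

63.6759%


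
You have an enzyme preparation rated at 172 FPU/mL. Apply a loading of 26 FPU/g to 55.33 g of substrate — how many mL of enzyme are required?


V = dosage * m_sub / activity
V = 26 * 55.33 / 172
V = 8.3638 mL

8.3638 mL


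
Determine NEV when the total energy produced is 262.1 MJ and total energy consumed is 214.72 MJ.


NEV = E_out - E_in
= 262.1 - 214.72
= 47.3800 MJ

47.3800 MJ


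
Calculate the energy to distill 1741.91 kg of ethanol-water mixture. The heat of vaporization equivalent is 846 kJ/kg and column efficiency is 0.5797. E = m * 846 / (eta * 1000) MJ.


E = m * 846 / (eta * 1000)
= 1741.91 * 846 / (0.5797 * 1000)
= 2542.1008 MJ

2542.1008 MJ


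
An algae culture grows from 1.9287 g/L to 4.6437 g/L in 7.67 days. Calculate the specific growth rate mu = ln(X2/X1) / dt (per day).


mu = ln(X2/X1) / dt
= ln(4.6437/1.9287) / 7.67
= 0.1146 per day

0.1146 per day


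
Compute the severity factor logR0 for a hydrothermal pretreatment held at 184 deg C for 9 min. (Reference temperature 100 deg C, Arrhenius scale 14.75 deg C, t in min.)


logR0 = log10(t * exp((T - 100) / 14.75))
= log10(9 * exp((184 - 100) / 14.75))
= 3.4275

3.4275


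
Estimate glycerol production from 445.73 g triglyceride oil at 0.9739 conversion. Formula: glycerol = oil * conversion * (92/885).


glycerol = oil * conv * (92/885)
= 445.73 * 0.9739 * 92 / 885
= 45.1264 g

45.1264 g


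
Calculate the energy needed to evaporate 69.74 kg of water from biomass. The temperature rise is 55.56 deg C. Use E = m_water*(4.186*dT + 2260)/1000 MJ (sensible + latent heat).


E = m_water * (4.186 * dT + 2260) / 1000
= 69.74 * (4.186 * 55.56 + 2260) / 1000
= 173.8321 MJ

173.8321 MJ


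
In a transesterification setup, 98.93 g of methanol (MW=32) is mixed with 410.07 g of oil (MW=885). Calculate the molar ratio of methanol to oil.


Molar ratio = n_MeOH / n_oil = (MeOH/32) / (oil/885) = (MeOH * 885) / (32 * oil)
= (98.93 * 885) / (32 * 410.07)
= 6.6721

6.6721


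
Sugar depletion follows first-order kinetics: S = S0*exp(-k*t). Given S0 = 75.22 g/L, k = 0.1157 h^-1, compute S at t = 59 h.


S = S0 * exp(-k * t)
S = 75.22 * exp(-0.1157 * 59)
S = 0.0816 g/L

0.0816 g/L


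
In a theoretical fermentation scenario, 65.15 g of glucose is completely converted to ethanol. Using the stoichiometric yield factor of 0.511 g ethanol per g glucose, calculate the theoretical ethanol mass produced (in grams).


Theoretical ethanol yield: m_EtOH = 0.511 * m_glucose
m_EtOH = 0.511 * 65.15 = 33.2917 g

33.2917 g


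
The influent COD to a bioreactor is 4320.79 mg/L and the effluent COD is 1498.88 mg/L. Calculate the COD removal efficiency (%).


eta = (COD_in - COD_out) / COD_in * 100
= (4320.79 - 1498.88) / 4320.79 * 100
= 65.3100%

65.3100%


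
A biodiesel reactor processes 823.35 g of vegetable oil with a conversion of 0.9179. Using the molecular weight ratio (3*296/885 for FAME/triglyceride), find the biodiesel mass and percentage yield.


m_FAME = oil * conv * (3 * 296 / 885) = oil * conv * (888/885)
= 823.35 * 0.9179 * 888 / 885
= 758.3148 g
Y = m_FAME / oil * 100 = conv * (888/885) * 100
= 0.9179 * 888 / 885 * 100
= 92.10%

758.3148 g FAME; Y = 92.10%


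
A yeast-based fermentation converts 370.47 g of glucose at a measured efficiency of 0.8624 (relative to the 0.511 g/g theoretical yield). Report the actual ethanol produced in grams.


Actual ethanol: m = 0.511 * 370.47 * 0.8624
m = 163.2611 g

163.2611 g


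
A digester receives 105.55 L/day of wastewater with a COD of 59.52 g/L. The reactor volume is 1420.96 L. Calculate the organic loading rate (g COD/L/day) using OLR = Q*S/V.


OLR = Q * S / V
= 105.55 * 59.52 / 1420.96
= 4.4212 g/L/day

4.4212 g/L/day


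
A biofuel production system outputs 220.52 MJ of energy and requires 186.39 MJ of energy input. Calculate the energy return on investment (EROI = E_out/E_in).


EROI = E_out / E_in
= 220.52 / 186.39
= 1.1831

1.1831


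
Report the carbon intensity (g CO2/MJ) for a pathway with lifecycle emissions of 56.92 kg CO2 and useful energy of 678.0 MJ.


CI = CO2 * 1000 / E
= 56.92 * 1000 / 678.0
= 83.9528 g CO2/MJ

83.9528 g CO2/MJ


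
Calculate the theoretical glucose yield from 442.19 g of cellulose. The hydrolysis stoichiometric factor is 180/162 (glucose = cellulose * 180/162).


glucose = cellulose * 180/162
= 442.19 * 180/162
= 491.3222 g

491.3222 g


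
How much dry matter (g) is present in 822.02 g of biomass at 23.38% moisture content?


Wd = Ww * (1 - MC/100)
= 822.02 * (1 - 23.38/100)
= 629.8317 g

629.8317 g


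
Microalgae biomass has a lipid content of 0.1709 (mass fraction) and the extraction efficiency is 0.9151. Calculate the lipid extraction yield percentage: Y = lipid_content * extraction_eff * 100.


Y = lipid_content * extraction_eff * 100
= 0.1709 * 0.9151 * 100
= 15.6391%

15.6391%


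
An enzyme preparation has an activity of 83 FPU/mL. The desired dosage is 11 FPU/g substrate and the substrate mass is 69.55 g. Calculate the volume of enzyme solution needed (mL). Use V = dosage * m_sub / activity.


V = dosage * m_sub / activity
V = 11 * 69.55 / 83
V = 9.2175 mL

9.2175 mL


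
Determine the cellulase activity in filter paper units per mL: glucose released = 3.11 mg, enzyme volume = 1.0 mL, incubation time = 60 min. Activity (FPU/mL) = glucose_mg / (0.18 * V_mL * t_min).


Activity = glucose_mg / (0.18 mg/umol * V_mL * t_min)
= 3.11 / (0.18 * 1.0 * 60)
= 0.2880 FPU/mL

0.2880 FPU/mL


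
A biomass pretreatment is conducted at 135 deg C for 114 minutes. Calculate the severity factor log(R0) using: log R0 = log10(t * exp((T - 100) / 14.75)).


logR0 = log10(t * exp((T - 100) / 14.75))
= log10(114 * exp((135 - 100) / 14.75))
= 3.0874

3.0874


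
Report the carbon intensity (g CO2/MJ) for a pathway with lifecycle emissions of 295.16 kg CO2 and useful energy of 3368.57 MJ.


CI = CO2 * 1000 / E
= 295.16 * 1000 / 3368.57
= 87.6218 g CO2/MJ

87.6218 g CO2/MJ


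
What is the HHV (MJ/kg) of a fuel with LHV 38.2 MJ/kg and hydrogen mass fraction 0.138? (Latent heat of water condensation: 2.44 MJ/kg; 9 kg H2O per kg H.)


HHV = LHV + H_frac * 9 * 2.44
= 38.2 + 0.138 * 9 * 2.44
= 41.2305 MJ/kg

41.2305 MJ/kg


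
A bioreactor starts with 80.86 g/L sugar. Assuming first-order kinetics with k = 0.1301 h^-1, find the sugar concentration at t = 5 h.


S = S0 * exp(-k * t)
S = 80.86 * exp(-0.1301 * 5)
S = 42.1915 g/L

42.1915 g/L


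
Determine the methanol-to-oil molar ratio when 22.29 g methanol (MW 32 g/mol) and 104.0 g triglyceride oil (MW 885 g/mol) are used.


Molar ratio = n_MeOH / n_oil = (MeOH/32) / (oil/885) = (MeOH * 885) / (32 * oil)
= (22.29 * 885) / (32 * 104.0)
= 5.9275

5.9275


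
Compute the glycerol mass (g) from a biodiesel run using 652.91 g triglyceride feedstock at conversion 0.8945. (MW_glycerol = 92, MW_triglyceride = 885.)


glycerol = oil * conv * (92/885)
= 652.91 * 0.8945 * 92 / 885
= 60.7125 g

60.7125 g


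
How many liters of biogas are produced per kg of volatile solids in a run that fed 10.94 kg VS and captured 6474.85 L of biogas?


Y = V / VS
= 6474.85 / 10.94
= 591.8510 L/kg VS

591.8510 L/kg VS


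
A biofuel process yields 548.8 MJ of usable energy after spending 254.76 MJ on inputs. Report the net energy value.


NEV = E_out - E_in
= 548.8 - 254.76
= 294.0400 MJ

294.0400 MJ


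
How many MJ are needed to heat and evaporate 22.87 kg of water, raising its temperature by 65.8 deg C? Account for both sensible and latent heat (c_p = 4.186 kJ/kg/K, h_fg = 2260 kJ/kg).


E = m_water * (4.186 * dT + 2260) / 1000
= 22.87 * (4.186 * 65.8 + 2260) / 1000
= 57.9855 MJ

57.9855 MJ


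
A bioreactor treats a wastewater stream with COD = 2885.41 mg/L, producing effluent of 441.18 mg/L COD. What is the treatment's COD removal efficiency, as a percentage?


eta = (COD_in - COD_out) / COD_in * 100
= (2885.41 - 441.18) / 2885.41 * 100
= 84.7100%

84.7100%


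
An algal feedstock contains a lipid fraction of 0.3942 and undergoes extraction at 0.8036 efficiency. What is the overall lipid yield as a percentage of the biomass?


Y = lipid_content * extraction_eff * 100
= 0.3942 * 0.8036 * 100
= 31.6779%

31.6779%


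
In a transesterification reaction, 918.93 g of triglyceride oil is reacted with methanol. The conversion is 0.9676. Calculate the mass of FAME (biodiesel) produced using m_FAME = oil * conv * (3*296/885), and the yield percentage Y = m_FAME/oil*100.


m_FAME = oil * conv * (3 * 296 / 885) = oil * conv * (888/885)
= 918.93 * 0.9676 * 888 / 885
= 892.1708 g
Y = m_FAME / oil * 100 = conv * (888/885) * 100
= 0.9676 * 888 / 885 * 100
= 97.09%

892.1708 g FAME; Y = 97.09%


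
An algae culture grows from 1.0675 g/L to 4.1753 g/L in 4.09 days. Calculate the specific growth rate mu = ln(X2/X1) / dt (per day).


mu = ln(X2/X1) / dt
= ln(4.1753/1.0675) / 4.09
= 0.3335 per day

0.3335 per day


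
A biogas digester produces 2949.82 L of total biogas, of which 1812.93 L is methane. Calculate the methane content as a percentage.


CH4% = V_CH4 / V_total * 100
= 1812.93 / 2949.82 * 100
= 61.4590%

61.4590%


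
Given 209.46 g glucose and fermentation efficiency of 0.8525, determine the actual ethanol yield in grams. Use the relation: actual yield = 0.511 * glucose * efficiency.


Actual ethanol: m = 0.511 * 209.46 * 0.8525
m = 91.2465 g

91.2465 g


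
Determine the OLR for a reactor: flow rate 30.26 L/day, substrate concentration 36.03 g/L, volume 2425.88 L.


OLR = Q * S / V
= 30.26 * 36.03 / 2425.88
= 0.4494 g/L/day

0.4494 g/L/day


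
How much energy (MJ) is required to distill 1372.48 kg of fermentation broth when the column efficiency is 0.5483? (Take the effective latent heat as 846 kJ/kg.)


E = m * 846 / (eta * 1000)
= 1372.48 * 846 / (0.5483 * 1000)
= 2117.6693 MJ

2117.6693 MJ


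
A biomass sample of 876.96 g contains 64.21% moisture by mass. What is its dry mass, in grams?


Wd = Ww * (1 - MC/100)
= 876.96 * (1 - 64.21/100)
= 313.8640 g

313.8640 g


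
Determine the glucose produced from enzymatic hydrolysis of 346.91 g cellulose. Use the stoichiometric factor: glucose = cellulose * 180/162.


glucose = cellulose * 180/162
= 346.91 * 180/162
= 385.4556 g

385.4556 g


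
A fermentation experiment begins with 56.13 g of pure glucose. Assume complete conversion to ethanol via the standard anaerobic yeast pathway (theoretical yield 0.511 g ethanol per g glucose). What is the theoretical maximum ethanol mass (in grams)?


Theoretical ethanol yield: m_EtOH = 0.511 * m_glucose
m_EtOH = 0.511 * 56.13 = 28.6824 g

28.6824 g


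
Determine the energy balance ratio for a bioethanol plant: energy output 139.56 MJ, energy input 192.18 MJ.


EROI = E_out / E_in
= 139.56 / 192.18
= 0.7262

0.7262


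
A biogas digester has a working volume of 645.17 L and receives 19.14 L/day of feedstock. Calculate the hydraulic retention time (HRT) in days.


HRT = V / Q
= 645.17 / 19.14
= 33.7079 days

33.7079 days


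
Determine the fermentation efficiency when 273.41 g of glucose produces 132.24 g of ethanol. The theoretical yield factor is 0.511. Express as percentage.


Fermentation efficiency = (actual / (0.511 * glucose)) * 100
= (132.24 / (0.511 * 273.41)) * 100
= 94.6515%

94.6515%


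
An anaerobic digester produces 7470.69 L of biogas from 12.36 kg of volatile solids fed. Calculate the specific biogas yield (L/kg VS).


Y = V / VS
= 7470.69 / 12.36
= 604.4248 L/kg VS

604.4248 L/kg VS


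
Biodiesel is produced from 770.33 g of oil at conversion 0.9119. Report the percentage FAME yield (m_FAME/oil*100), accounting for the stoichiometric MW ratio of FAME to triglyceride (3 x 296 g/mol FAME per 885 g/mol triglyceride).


m_FAME = oil * conv * (3 * 296 / 885) = oil * conv * (888/885)
= 770.33 * 0.9119 * 888 / 885
= 704.8452 g
Y = m_FAME / oil * 100 = conv * (888/885) * 100
= 0.9119 * 888 / 885 * 100
= 91.50%

91.50%


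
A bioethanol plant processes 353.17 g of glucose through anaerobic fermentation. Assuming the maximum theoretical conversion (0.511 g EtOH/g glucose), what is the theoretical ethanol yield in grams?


Theoretical ethanol yield: m_EtOH = 0.511 * m_glucose
m_EtOH = 0.511 * 353.17 = 180.4699 g

180.4699 g


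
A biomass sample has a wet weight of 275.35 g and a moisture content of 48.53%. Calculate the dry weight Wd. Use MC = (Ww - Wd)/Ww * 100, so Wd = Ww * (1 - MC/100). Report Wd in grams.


Wd = Ww * (1 - MC/100)
= 275.35 * (1 - 48.53/100)
= 141.7226 g

141.7226 g


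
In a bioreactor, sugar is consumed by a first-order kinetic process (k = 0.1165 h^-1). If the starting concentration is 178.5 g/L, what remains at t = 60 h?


S = S0 * exp(-k * t)
S = 178.5 * exp(-0.1165 * 60)
S = 0.1644 g/L

0.1644 g/L


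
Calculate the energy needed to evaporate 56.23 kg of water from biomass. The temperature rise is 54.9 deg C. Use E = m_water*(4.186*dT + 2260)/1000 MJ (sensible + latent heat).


E = m_water * (4.186 * dT + 2260) / 1000
= 56.23 * (4.186 * 54.9 + 2260) / 1000
= 140.0021 MJ

140.0021 MJ


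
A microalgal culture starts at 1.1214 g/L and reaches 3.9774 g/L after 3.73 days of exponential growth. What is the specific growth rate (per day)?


mu = ln(X2/X1) / dt
= ln(3.9774/1.1214) / 3.73
= 0.3394 per day

0.3394 per day


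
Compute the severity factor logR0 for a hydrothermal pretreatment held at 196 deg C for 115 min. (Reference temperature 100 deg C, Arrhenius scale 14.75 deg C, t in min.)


logR0 = log10(t * exp((T - 100) / 14.75))
= log10(115 * exp((196 - 100) / 14.75))
= 4.8873

4.8873


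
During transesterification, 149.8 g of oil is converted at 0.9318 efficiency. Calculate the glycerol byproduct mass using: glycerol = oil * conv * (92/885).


glycerol = oil * conv * (92/885)
= 149.8 * 0.9318 * 92 / 885
= 14.5104 g

14.5104 g


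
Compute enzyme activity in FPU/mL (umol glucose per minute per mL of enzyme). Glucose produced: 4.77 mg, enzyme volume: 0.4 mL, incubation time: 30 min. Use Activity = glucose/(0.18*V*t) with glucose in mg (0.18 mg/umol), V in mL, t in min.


Activity = glucose_mg / (0.18 mg/umol * V_mL * t_min)
= 4.77 / (0.18 * 0.4 * 30)
= 2.2083 FPU/mL

2.2083 FPU/mL


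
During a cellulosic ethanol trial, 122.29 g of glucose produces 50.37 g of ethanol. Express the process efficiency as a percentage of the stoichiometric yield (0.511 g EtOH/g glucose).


Fermentation efficiency = (actual / (0.511 * glucose)) * 100
= (50.37 / (0.511 * 122.29)) * 100
= 80.6047%

80.6047%


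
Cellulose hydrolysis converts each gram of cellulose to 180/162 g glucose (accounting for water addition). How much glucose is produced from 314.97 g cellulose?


glucose = cellulose * 180/162
= 314.97 * 180/162
= 349.9667 g

349.9667 g


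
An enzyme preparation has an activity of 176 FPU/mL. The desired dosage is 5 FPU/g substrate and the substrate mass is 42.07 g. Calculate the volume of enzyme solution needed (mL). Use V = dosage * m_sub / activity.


V = dosage * m_sub / activity
V = 5 * 42.07 / 176
V = 1.1952 mL

1.1952 mL


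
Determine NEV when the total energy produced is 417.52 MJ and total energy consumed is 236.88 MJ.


NEV = E_out - E_in
= 417.52 - 236.88
= 180.6400 MJ

180.6400 MJ


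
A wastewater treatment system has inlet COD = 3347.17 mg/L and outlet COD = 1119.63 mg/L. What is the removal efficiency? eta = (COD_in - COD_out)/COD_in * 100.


eta = (COD_in - COD_out) / COD_in * 100
= (3347.17 - 1119.63) / 3347.17 * 100
= 66.5500%

66.5500%


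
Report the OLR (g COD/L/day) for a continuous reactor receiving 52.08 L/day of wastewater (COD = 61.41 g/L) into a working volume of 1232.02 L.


OLR = Q * S / V
= 52.08 * 61.41 / 1232.02
= 2.5959 g/L/day

2.5959 g/L/day


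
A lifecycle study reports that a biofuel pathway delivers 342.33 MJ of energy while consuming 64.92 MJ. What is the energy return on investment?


EROI = E_out / E_in
= 342.33 / 64.92
= 5.2731

5.2731


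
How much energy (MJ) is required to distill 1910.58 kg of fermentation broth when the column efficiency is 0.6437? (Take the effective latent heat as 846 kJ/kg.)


E = m * 846 / (eta * 1000)
= 1910.58 * 846 / (0.6437 * 1000)
= 2511.0310 MJ

2511.0310 MJ


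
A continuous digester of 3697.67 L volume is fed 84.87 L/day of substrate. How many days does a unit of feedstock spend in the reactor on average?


HRT = V / Q
= 3697.67 / 84.87
= 43.5686 days

43.5686 days


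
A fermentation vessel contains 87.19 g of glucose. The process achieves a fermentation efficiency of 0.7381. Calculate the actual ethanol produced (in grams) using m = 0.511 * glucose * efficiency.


Actual ethanol: m = 0.511 * 87.19 * 0.7381
m = 32.8854 g

32.8854 g


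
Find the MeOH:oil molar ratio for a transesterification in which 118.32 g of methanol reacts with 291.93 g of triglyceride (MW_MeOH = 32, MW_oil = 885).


Molar ratio = n_MeOH / n_oil = (MeOH/32) / (oil/885) = (MeOH * 885) / (32 * oil)
= (118.32 * 885) / (32 * 291.93)
= 11.2092

11.2092


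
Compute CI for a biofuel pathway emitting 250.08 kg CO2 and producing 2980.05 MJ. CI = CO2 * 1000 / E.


CI = CO2 * 1000 / E
= 250.08 * 1000 / 2980.05
= 83.9181 g CO2/MJ

83.9181 g CO2/MJ


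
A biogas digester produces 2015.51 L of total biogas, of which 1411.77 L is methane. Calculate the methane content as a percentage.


CH4% = V_CH4 / V_total * 100
= 1411.77 / 2015.51 * 100
= 70.0453%

70.0453%


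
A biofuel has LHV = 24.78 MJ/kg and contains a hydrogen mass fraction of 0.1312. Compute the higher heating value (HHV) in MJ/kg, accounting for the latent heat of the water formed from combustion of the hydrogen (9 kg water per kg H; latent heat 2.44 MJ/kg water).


HHV = LHV + H_frac * 9 * 2.44
= 24.78 + 0.1312 * 9 * 2.44
= 27.6612 MJ/kg

27.6612 MJ/kg


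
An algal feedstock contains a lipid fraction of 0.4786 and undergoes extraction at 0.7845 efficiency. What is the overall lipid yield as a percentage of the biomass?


Y = lipid_content * extraction_eff * 100
= 0.4786 * 0.7845 * 100
= 37.5462%

37.5462%


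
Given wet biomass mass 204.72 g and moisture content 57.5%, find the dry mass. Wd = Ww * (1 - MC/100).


Wd = Ww * (1 - MC/100)
= 204.72 * (1 - 57.5/100)
= 87.0060 g

87.0060 g


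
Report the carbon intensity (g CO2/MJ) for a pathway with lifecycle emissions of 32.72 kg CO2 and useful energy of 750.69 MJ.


CI = CO2 * 1000 / E
= 32.72 * 1000 / 750.69
= 43.5866 g CO2/MJ

43.5866 g CO2/MJ


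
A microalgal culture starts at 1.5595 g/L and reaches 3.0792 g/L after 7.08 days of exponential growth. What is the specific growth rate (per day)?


mu = ln(X2/X1) / dt
= ln(3.0792/1.5595) / 7.08
= 0.0961 per day

0.0961 per day


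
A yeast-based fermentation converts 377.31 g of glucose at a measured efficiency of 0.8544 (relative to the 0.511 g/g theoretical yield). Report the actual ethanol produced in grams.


Actual ethanol: m = 0.511 * 377.31 * 0.8544
m = 164.7329 g

164.7329 g


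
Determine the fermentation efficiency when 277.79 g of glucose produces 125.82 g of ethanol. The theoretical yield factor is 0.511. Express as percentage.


Fermentation efficiency = (actual / (0.511 * glucose)) * 100
= (125.82 / (0.511 * 277.79)) * 100
= 88.6364%

88.6364%


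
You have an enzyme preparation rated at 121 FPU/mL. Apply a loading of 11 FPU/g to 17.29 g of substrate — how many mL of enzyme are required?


V = dosage * m_sub / activity
V = 11 * 17.29 / 121
V = 1.5718 mL

1.5718 mL


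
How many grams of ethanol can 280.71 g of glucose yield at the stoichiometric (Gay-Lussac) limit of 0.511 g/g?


Theoretical ethanol yield: m_EtOH = 0.511 * m_glucose
m_EtOH = 0.511 * 280.71 = 143.4428 g

143.4428 g


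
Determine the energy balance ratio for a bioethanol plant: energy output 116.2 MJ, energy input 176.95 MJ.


EROI = E_out / E_in
= 116.2 / 176.95
= 0.6567

0.6567


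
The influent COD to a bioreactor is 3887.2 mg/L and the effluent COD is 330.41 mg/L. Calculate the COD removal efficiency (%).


eta = (COD_in - COD_out) / COD_in * 100
= (3887.2 - 330.41) / 3887.2 * 100
= 91.5001%

91.5001%


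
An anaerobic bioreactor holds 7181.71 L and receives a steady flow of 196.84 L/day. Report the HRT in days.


HRT = V / Q
= 7181.71 / 196.84
= 36.4850 days

36.4850 days
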